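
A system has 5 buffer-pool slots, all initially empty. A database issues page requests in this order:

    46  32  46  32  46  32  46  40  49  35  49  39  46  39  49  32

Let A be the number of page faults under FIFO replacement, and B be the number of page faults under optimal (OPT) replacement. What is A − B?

Under FIFO: F F . . . . . F F F . F F . . F → 8 faults.
Under OPT: F F . . . . . F F F . F . . . . → 6 faults.
A − B = 8 − 6 = 2.

2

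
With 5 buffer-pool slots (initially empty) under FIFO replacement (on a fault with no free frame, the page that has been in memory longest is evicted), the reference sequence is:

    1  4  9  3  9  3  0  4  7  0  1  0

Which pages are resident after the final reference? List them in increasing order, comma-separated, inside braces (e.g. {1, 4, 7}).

{0, 1, 3, 7, 9}

1 -> miss, frames {1}
4 -> miss, frames {1,4}
9 -> miss, frames {1,4,9}
3 -> miss, frames {1,4,9,3}
9 -> hit
3 -> hit
0 -> miss, frames {1,4,9,3,0}
4 -> hit
7 -> miss, evict 1, frames {4,9,3,0,7}
0 -> hit
1 -> miss, evict 4, frames {9,3,0,7,1}
0 -> hit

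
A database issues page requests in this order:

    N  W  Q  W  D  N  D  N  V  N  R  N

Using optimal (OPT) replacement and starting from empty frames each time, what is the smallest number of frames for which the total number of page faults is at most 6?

f=1: 12 faults
f=2: 7 faults
f=3: 6 faults
f=4: 6 faults
f=5: 6 faults
f=6: 6 faults
Smallest f with faults ≤ 6 is 3.

3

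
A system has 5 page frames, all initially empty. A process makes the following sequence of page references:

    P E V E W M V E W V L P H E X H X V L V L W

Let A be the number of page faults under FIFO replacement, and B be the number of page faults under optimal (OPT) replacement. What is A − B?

5

Under FIFO: F F F . F F . . . . F F F F F . . F F . . F → 13 faults.
Under OPT: F F F . F F . . . . F . F . F . . . . . . . → 8 faults.
A − B = 13 − 8 = 5.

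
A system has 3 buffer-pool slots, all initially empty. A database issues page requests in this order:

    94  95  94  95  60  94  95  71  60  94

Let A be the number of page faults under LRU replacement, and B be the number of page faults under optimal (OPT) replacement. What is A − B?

2

Under LRU: F F . . F . . F F F → 6 faults.
Under OPT: F F . . F . . F . . → 4 faults.
A − B = 6 − 4 = 2.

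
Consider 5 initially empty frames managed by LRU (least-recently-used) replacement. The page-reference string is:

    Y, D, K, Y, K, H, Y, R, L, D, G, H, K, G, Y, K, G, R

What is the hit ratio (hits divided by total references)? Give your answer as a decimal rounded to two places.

Y: miss, frames (Y)
D: miss, frames (Y D)
K: miss, frames (Y D K)
Y: hit
K: hit
H: miss, frames (D Y K H)
Y: hit
R: miss, frames (D K H Y R)
L: miss, evict D, frames (K H Y R L)
D: miss, evict K, frames (H Y R L D)
G: miss, evict H, frames (Y R L D G)
H: miss, evict Y, frames (R L D G H)
K: miss, evict R, frames (L D G H K)
G: hit
Y: miss, evict L, frames (D H K G Y)
K: hit
G: hit
R: miss, evict D, frames (H Y K G R)
Hits: 6 of 18 references → 6/18 = 0.3333.

0.33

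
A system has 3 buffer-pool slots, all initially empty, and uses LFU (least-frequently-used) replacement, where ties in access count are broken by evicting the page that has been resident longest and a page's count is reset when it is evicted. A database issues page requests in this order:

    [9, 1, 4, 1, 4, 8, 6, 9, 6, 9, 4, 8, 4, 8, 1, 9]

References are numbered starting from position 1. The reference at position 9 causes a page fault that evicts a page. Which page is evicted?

pos 1: 9 → miss, frames [9]
pos 2: 1 → miss, frames [9, 1]
pos 3: 4 → miss, frames [9, 1, 4]
pos 4: 1 → hit
pos 5: 4 → hit
pos 6: 8 → miss, evict 9, frames [1, 4, 8]
pos 7: 6 → miss, evict 8, frames [1, 4, 6]
pos 8: 9 → miss, evict 6, frames [1, 4, 9]
pos 9: 6 → miss, evict 9, frames [1, 4, 6]
At position 9, page 9 is evicted.

9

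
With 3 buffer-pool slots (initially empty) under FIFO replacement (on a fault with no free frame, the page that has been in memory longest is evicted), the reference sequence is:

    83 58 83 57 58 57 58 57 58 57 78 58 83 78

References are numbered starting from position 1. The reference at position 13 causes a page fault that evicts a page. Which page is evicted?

pos 1: 83 -> fault, frames [83]
pos 2: 58 -> fault, frames [83, 58]
pos 3: 83 -> hit
pos 4: 57 -> fault, frames [83, 58, 57]
pos 5: 58 -> hit
pos 6: 57 -> hit
pos 7: 58 -> hit
pos 8: 57 -> hit
pos 9: 58 -> hit
pos 10: 57 -> hit
pos 11: 78 -> fault, evict 83, frames [58, 57, 78]
pos 12: 58 -> hit
pos 13: 83 -> fault, evict 58, frames [57, 78, 83]
At position 13, page 58 is evicted.

58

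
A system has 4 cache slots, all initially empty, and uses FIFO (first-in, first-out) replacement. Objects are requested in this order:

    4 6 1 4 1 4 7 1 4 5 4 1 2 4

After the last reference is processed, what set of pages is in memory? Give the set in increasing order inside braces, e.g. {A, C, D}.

{2, 4, 5, 7}

4 -> miss, frames (4)
6 -> miss, frames (4 6)
1 -> miss, frames (4 6 1)
4 -> hit
1 -> hit
4 -> hit
7 -> miss, frames (4 6 1 7)
1 -> hit
4 -> hit
5 -> miss, evict 4, frames (6 1 7 5)
4 -> miss, evict 6, frames (1 7 5 4)
1 -> hit
2 -> miss, evict 1, frames (7 5 4 2)
4 -> hit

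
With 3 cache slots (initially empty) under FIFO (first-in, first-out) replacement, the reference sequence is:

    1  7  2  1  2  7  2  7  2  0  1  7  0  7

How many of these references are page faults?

1 → fault, frames (1)
7 → fault, frames (1 7)
2 → fault, frames (1 7 2)
1 → hit
2 → hit
7 → hit
2 → hit
7 → hit
2 → hit
0 → fault, evict 1, frames (7 2 0)
1 → fault, evict 7, frames (2 0 1)
7 → fault, evict 2, frames (0 1 7)
0 → hit
7 → hit
Page faults: 6.

6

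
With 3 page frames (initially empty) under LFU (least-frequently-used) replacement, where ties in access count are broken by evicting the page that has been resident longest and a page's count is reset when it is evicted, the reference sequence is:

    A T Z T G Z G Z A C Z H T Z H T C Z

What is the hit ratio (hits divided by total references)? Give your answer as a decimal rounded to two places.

A: miss, frames (A)
T: miss, frames (A T)
Z: miss, frames (A T Z)
T: hit
G: miss, evict A, frames (T Z G)
Z: hit
G: hit
Z: hit
A: miss, evict T, frames (Z G A)
C: miss, evict A, frames (Z G C)
Z: hit
H: miss, evict C, frames (Z G H)
T: miss, evict H, frames (Z G T)
Z: hit
H: miss, evict T, frames (Z G H)
T: miss, evict H, frames (Z G T)
C: miss, evict T, frames (Z G C)
Z: hit
Hits: 7 of 18 references → 7/18 = 0.3889.

0.39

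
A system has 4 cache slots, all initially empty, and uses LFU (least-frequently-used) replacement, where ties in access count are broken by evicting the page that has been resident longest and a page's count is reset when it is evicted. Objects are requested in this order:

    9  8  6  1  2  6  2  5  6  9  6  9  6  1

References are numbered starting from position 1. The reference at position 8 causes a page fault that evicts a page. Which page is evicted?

pos 1: 9 → fault, frames (9)
pos 2: 8 → fault, frames (9 8)
pos 3: 6 → fault, frames (9 8 6)
pos 4: 1 → fault, frames (9 8 6 1)
pos 5: 2 → fault, evict 9, frames (8 6 1 2)
pos 6: 6 → hit
pos 7: 2 → hit
pos 8: 5 → fault, evict 8, frames (6 1 2 5)
At position 8, page 8 is evicted.

8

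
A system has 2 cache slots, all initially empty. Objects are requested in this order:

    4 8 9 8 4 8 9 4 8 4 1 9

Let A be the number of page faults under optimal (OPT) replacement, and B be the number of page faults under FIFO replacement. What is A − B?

-2

Under OPT: F F F . F . F . F . F F → 8 faults.
Under FIFO: F F F . F F F F F . F F → 10 faults.
A − B = 8 − 10 = -2.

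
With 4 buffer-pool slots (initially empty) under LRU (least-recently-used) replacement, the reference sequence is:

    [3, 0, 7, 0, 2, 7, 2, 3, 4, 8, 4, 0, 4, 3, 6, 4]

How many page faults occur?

3: fault, frames (3)
0: fault, frames (3 0)
7: fault, frames (3 0 7)
0: hit
2: fault, frames (3 7 0 2)
7: hit
2: hit
3: hit
4: fault, evict 0, frames (7 2 3 4)
8: fault, evict 7, frames (2 3 4 8)
4: hit
0: fault, evict 2, frames (3 8 4 0)
4: hit
3: hit
6: fault, evict 8, frames (0 4 3 6)
4: hit
Page faults: 8.

8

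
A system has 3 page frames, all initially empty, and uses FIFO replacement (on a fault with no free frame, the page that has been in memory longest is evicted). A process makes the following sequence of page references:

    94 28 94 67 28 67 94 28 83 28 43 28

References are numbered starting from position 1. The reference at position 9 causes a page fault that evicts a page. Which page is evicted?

pos 1: 94 -> fault, frames (94)
pos 2: 28 -> fault, frames (94 28)
pos 3: 94 -> hit
pos 4: 67 -> fault, frames (94 28 67)
pos 5: 28 -> hit
pos 6: 67 -> hit
pos 7: 94 -> hit
pos 8: 28 -> hit
pos 9: 83 -> fault, evict 94, frames (28 67 83)
At position 9, page 94 is evicted.

94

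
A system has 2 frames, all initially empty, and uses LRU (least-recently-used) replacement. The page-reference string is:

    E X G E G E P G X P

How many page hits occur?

2

E: fault, frames {E}
X: fault, frames {E,X}
G: fault, evict E, frames {X,G}
E: fault, evict X, frames {G,E}
G: hit
E: hit
P: fault, evict G, frames {E,P}
G: fault, evict E, frames {P,G}
X: fault, evict P, frames {G,X}
P: fault, evict G, frames {X,P}
Hits: 2.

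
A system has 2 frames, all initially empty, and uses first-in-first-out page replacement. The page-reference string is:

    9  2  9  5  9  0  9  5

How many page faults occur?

9 -> miss, frames (9)
2 -> miss, frames (9 2)
9 -> hit
5 -> miss, evict 9, frames (2 5)
9 -> miss, evict 2, frames (5 9)
0 -> miss, evict 5, frames (9 0)
9 -> hit
5 -> miss, evict 9, frames (0 5)
Page faults: 6.

6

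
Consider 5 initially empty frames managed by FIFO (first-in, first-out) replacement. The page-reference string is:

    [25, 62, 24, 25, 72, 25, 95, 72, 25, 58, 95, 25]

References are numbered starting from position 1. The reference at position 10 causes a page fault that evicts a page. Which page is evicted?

pos 1: 25: miss, frames (25)
pos 2: 62: miss, frames (25 62)
pos 3: 24: miss, frames (25 62 24)
pos 4: 25: hit
pos 5: 72: miss, frames (25 62 24 72)
pos 6: 25: hit
pos 7: 95: miss, frames (25 62 24 72 95)
pos 8: 72: hit
pos 9: 25: hit
pos 10: 58: miss, evict 25, frames (62 24 72 95 58)
At position 10, page 25 is evicted.

25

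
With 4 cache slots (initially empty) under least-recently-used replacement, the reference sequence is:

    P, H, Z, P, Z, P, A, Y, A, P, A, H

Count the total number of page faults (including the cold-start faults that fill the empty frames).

P: fault, frames (P)
H: fault, frames (P H)
Z: fault, frames (P H Z)
P: hit
Z: hit
P: hit
A: fault, frames (H Z P A)
Y: fault, evict H, frames (Z P A Y)
A: hit
P: hit
A: hit
H: fault, evict Z, frames (Y P A H)
Page faults: 6.

6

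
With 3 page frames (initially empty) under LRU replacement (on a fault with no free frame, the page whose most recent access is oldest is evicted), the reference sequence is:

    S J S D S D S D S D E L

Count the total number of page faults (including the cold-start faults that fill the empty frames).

5

S -> miss, frames (S)
J -> miss, frames (S J)
S -> hit
D -> miss, frames (J S D)
S -> hit
D -> hit
S -> hit
D -> hit
S -> hit
D -> hit
E -> miss, evict J, frames (S D E)
L -> miss, evict S, frames (D E L)
Page faults: 5.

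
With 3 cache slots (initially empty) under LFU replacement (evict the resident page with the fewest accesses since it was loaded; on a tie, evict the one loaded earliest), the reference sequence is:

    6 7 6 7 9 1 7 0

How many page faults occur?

6 → fault, frames [6]
7 → fault, frames [6, 7]
6 → hit
7 → hit
9 → fault, frames [6, 7, 9]
1 → fault, evict 9, frames [6, 7, 1]
7 → hit
0 → fault, evict 1, frames [6, 7, 0]
Page faults: 5.

5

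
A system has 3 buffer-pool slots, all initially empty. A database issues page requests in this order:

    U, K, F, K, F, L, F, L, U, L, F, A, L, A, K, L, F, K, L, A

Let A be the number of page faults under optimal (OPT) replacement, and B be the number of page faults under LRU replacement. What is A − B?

-2

Under OPT: F F F . . F . . . . . F . . F . . . . F → 7 faults.
Under LRU: F F F . . F . . F . . F . . F . F . . F → 9 faults.
A − B = 7 − 9 = -2.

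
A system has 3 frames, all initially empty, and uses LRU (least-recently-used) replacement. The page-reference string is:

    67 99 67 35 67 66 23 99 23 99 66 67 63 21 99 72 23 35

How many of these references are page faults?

67 → fault, frames {67}
99 → fault, frames {67,99}
67 → hit
35 → fault, frames {99,67,35}
67 → hit
66 → fault, evict 99, frames {35,67,66}
23 → fault, evict 35, frames {67,66,23}
99 → fault, evict 67, frames {66,23,99}
23 → hit
99 → hit
66 → hit
67 → fault, evict 23, frames {99,66,67}
63 → fault, evict 99, frames {66,67,63}
21 → fault, evict 66, frames {67,63,21}
99 → fault, evict 67, frames {63,21,99}
72 → fault, evict 63, frames {21,99,72}
23 → fault, evict 21, frames {99,72,23}
35 → fault, evict 99, frames {72,23,35}
Page faults: 13.

13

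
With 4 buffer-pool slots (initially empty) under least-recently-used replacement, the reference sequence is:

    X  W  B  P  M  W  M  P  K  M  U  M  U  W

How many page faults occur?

X -> miss, frames {X}
W -> miss, frames {X,W}
B -> miss, frames {X,W,B}
P -> miss, frames {X,W,B,P}
M -> miss, evict X, frames {W,B,P,M}
W -> hit
M -> hit
P -> hit
K -> miss, evict B, frames {W,M,P,K}
M -> hit
U -> miss, evict W, frames {P,K,M,U}
M -> hit
U -> hit
W -> miss, evict P, frames {K,M,U,W}
Page faults: 8.

8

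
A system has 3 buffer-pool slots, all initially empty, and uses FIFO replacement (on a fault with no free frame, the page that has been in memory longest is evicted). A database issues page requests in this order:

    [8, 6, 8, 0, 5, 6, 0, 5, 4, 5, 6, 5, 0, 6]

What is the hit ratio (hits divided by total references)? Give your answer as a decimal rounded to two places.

0.50

8 -> miss, frames {8}
6 -> miss, frames {8,6}
8 -> hit
0 -> miss, frames {8,6,0}
5 -> miss, evict 8, frames {6,0,5}
6 -> hit
0 -> hit
5 -> hit
4 -> miss, evict 6, frames {0,5,4}
5 -> hit
6 -> miss, evict 0, frames {5,4,6}
5 -> hit
0 -> miss, evict 5, frames {4,6,0}
6 -> hit
Hits: 7 of 14 references → 7/14 = 0.5000.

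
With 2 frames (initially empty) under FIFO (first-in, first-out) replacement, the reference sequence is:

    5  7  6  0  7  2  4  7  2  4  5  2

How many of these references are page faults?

12

5 → miss, frames [5]
7 → miss, frames [5, 7]
6 → miss, evict 5, frames [7, 6]
0 → miss, evict 7, frames [6, 0]
7 → miss, evict 6, frames [0, 7]
2 → miss, evict 0, frames [7, 2]
4 → miss, evict 7, frames [2, 4]
7 → miss, evict 2, frames [4, 7]
2 → miss, evict 4, frames [7, 2]
4 → miss, evict 7, frames [2, 4]
5 → miss, evict 2, frames [4, 5]
2 → miss, evict 4, frames [5, 2]
Page faults: 12.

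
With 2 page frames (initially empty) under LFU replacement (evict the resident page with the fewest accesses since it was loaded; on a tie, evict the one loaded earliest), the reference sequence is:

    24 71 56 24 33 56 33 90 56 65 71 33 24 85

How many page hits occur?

2

24 → miss, frames {24}
71 → miss, frames {24,71}
56 → miss, evict 24, frames {71,56}
24 → miss, evict 71, frames {56,24}
33 → miss, evict 56, frames {24,33}
56 → miss, evict 24, frames {33,56}
33 → hit
90 → miss, evict 56, frames {33,90}
56 → miss, evict 90, frames {33,56}
65 → miss, evict 56, frames {33,65}
71 → miss, evict 65, frames {33,71}
33 → hit
24 → miss, evict 71, frames {33,24}
85 → miss, evict 24, frames {33,85}
Hits: 2.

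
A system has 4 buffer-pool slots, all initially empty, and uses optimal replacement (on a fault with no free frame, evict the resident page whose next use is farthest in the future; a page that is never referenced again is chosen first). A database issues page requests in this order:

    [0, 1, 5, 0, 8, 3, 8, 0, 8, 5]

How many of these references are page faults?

5

0: fault, frames {0}
1: fault, frames {0,1}
5: fault, frames {0,1,5}
0: hit
8: fault, frames {0,1,5,8}
3: fault, evict 1, frames {0,5,8,3}
8: hit
0: hit
8: hit
5: hit
Page faults: 5.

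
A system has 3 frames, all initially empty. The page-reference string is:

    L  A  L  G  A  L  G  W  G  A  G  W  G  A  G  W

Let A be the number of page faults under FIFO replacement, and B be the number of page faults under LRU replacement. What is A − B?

-1

Under FIFO: F F . F . . . F . . . . . . . . → 4 faults.
Under LRU: F F . F . . . F . F . . . . . . → 5 faults.
A − B = 4 − 5 = -1.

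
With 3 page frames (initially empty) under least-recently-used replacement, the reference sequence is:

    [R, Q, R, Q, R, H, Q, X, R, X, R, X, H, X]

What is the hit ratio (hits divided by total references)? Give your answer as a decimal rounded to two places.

R -> fault, frames (R)
Q -> fault, frames (R Q)
R -> hit
Q -> hit
R -> hit
H -> fault, frames (Q R H)
Q -> hit
X -> fault, evict R, frames (H Q X)
R -> fault, evict H, frames (Q X R)
X -> hit
R -> hit
X -> hit
H -> fault, evict Q, frames (R X H)
X -> hit
Hits: 8 of 14 references → 8/14 = 0.5714.

0.57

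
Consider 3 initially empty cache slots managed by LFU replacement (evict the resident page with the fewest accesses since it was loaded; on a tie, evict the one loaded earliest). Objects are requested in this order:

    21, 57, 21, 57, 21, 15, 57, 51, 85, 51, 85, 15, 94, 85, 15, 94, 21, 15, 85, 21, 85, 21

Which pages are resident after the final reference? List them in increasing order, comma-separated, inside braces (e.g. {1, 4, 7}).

21 → fault, frames [21]
57 → fault, frames [21, 57]
21 → hit
57 → hit
21 → hit
15 → fault, frames [21, 57, 15]
57 → hit
51 → fault, evict 15, frames [21, 57, 51]
85 → fault, evict 51, frames [21, 57, 85]
51 → fault, evict 85, frames [21, 57, 51]
85 → fault, evict 51, frames [21, 57, 85]
15 → fault, evict 85, frames [21, 57, 15]
94 → fault, evict 15, frames [21, 57, 94]
85 → fault, evict 94, frames [21, 57, 85]
15 → fault, evict 85, frames [21, 57, 15]
94 → fault, evict 15, frames [21, 57, 94]
21 → hit
15 → fault, evict 94, frames [21, 57, 15]
85 → fault, evict 15, frames [21, 57, 85]
21 → hit
85 → hit
21 → hit

{21, 57, 85}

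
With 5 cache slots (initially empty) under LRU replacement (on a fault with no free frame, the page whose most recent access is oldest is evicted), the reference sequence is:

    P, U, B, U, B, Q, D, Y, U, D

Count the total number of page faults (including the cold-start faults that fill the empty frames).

P: miss, frames {P}
U: miss, frames {P,U}
B: miss, frames {P,U,B}
U: hit
B: hit
Q: miss, frames {P,U,B,Q}
D: miss, frames {P,U,B,Q,D}
Y: miss, evict P, frames {U,B,Q,D,Y}
U: hit
D: hit
Page faults: 6.

6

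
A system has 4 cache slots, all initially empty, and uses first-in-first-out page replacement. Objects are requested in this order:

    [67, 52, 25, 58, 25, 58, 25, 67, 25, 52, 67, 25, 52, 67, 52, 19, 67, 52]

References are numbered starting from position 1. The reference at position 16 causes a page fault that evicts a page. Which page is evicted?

67

pos 1: 67 → fault, frames {67}
pos 2: 52 → fault, frames {67,52}
pos 3: 25 → fault, frames {67,52,25}
pos 4: 58 → fault, frames {67,52,25,58}
pos 5: 25 → hit
pos 6: 58 → hit
pos 7: 25 → hit
pos 8: 67 → hit
pos 9: 25 → hit
pos 10: 52 → hit
pos 11: 67 → hit
pos 12: 25 → hit
pos 13: 52 → hit
pos 14: 67 → hit
pos 15: 52 → hit
pos 16: 19 → fault, evict 67, frames {52,25,58,19}
At position 16, page 67 is evicted.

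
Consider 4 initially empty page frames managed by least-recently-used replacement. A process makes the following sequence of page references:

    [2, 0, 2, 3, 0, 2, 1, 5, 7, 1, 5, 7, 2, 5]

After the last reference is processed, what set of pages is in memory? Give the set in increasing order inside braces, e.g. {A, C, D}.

{1, 2, 5, 7}

2: fault, frames (2)
0: fault, frames (2 0)
2: hit
3: fault, frames (0 2 3)
0: hit
2: hit
1: fault, frames (3 0 2 1)
5: fault, evict 3, frames (0 2 1 5)
7: fault, evict 0, frames (2 1 5 7)
1: hit
5: hit
7: hit
2: hit
5: hit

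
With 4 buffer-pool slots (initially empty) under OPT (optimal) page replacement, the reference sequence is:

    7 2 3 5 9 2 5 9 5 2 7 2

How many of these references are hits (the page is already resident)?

7

7 -> fault, frames {7}
2 -> fault, frames {7,2}
3 -> fault, frames {7,2,3}
5 -> fault, frames {7,2,3,5}
9 -> fault, evict 3, frames {7,2,5,9}
2 -> hit
5 -> hit
9 -> hit
5 -> hit
2 -> hit
7 -> hit
2 -> hit
Hits: 7.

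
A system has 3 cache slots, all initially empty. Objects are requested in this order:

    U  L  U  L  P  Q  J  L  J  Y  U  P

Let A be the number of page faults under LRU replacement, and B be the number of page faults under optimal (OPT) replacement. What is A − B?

Under LRU: F F . . F F F F . F F F → 9 faults.
Under OPT: F F . . F F F . . F . F → 7 faults.
A − B = 9 − 7 = 2.

2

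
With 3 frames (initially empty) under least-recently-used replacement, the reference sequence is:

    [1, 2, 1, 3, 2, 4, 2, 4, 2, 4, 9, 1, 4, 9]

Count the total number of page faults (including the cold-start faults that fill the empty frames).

6

1 -> fault, frames {1}
2 -> fault, frames {1,2}
1 -> hit
3 -> fault, frames {2,1,3}
2 -> hit
4 -> fault, evict 1, frames {3,2,4}
2 -> hit
4 -> hit
2 -> hit
4 -> hit
9 -> fault, evict 3, frames {2,4,9}
1 -> fault, evict 2, frames {4,9,1}
4 -> hit
9 -> hit
Page faults: 6.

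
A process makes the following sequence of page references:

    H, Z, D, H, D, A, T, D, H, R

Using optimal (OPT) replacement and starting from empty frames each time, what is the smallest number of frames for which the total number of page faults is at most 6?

3

f=1: 10 faults
f=2: 7 faults
f=3: 6 faults
f=4: 6 faults
f=5: 6 faults
f=6: 6 faults
Smallest f with faults ≤ 6 is 3.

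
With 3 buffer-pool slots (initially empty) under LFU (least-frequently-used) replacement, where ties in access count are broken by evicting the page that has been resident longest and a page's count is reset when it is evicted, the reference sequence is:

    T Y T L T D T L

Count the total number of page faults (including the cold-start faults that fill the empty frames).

4

T: fault, frames {T}
Y: fault, frames {T,Y}
T: hit
L: fault, frames {T,Y,L}
T: hit
D: fault, evict Y, frames {T,L,D}
T: hit
L: hit
Page faults: 4.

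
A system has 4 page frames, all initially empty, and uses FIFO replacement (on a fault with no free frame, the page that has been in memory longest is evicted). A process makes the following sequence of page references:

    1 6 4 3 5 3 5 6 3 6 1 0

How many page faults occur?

1: miss, frames [1]
6: miss, frames [1, 6]
4: miss, frames [1, 6, 4]
3: miss, frames [1, 6, 4, 3]
5: miss, evict 1, frames [6, 4, 3, 5]
3: hit
5: hit
6: hit
3: hit
6: hit
1: miss, evict 6, frames [4, 3, 5, 1]
0: miss, evict 4, frames [3, 5, 1, 0]
Page faults: 7.

7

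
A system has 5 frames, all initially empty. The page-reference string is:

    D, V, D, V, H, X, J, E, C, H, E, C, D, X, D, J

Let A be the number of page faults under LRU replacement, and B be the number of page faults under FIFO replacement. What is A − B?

Under LRU: F F . . F F F F F . . . F F . F → 10 faults.
Under FIFO: F F . . F F F F F . . . F . . . → 8 faults.
A − B = 10 − 8 = 2.

2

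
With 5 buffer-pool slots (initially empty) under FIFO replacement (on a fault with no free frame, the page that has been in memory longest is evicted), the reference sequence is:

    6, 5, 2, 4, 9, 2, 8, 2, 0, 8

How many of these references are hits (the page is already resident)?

3

6: miss, frames (6)
5: miss, frames (6 5)
2: miss, frames (6 5 2)
4: miss, frames (6 5 2 4)
9: miss, frames (6 5 2 4 9)
2: hit
8: miss, evict 6, frames (5 2 4 9 8)
2: hit
0: miss, evict 5, frames (2 4 9 8 0)
8: hit
Hits: 3.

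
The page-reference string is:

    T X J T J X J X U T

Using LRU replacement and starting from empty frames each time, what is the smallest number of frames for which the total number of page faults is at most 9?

f=1: 10 faults
f=2: 7 faults
f=3: 5 faults
f=4: 4 faults
Smallest f with faults ≤ 9 is 2.

2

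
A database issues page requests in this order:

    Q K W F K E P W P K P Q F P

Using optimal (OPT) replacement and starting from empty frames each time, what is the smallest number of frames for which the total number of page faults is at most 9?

f=1: 14 faults
f=2: 10 faults
f=3: 8 faults
f=4: 7 faults
f=5: 6 faults
f=6: 6 faults
Smallest f with faults ≤ 9 is 3.

3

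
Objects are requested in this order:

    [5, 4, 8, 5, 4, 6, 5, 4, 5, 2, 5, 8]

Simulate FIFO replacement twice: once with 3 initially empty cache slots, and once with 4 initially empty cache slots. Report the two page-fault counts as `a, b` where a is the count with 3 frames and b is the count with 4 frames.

3 frames: F F F . . F F F . F . F → 8 faults.
4 frames: F F F . . F . . . F F . → 6 faults.
6 < 8: adding a frame reduced faults, as is typical.

8, 6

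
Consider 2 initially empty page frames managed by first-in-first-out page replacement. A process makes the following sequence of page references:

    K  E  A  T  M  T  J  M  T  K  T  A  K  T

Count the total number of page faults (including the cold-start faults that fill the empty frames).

K: miss, frames {K}
E: miss, frames {K,E}
A: miss, evict K, frames {E,A}
T: miss, evict E, frames {A,T}
M: miss, evict A, frames {T,M}
T: hit
J: miss, evict T, frames {M,J}
M: hit
T: miss, evict M, frames {J,T}
K: miss, evict J, frames {T,K}
T: hit
A: miss, evict T, frames {K,A}
K: hit
T: miss, evict K, frames {A,T}
Page faults: 10.

10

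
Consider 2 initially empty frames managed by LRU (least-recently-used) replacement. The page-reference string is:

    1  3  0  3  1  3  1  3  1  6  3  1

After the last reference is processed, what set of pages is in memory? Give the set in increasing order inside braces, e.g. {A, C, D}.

1 -> fault, frames {1}
3 -> fault, frames {1,3}
0 -> fault, evict 1, frames {3,0}
3 -> hit
1 -> fault, evict 0, frames {3,1}
3 -> hit
1 -> hit
3 -> hit
1 -> hit
6 -> fault, evict 3, frames {1,6}
3 -> fault, evict 1, frames {6,3}
1 -> fault, evict 6, frames {3,1}

{1, 3}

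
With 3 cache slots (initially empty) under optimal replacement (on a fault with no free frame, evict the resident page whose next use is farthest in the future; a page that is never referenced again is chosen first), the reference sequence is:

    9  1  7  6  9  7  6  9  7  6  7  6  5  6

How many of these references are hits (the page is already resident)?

9

9: miss, frames {9}
1: miss, frames {9,1}
7: miss, frames {9,1,7}
6: miss, evict 1, frames {9,7,6}
9: hit
7: hit
6: hit
9: hit
7: hit
6: hit
7: hit
6: hit
5: miss, evict 7, frames {9,6,5}
6: hit
Hits: 9.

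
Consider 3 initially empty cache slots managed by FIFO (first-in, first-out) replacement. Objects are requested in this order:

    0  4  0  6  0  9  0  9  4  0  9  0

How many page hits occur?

6

0 -> miss, frames (0)
4 -> miss, frames (0 4)
0 -> hit
6 -> miss, frames (0 4 6)
0 -> hit
9 -> miss, evict 0, frames (4 6 9)
0 -> miss, evict 4, frames (6 9 0)
9 -> hit
4 -> miss, evict 6, frames (9 0 4)
0 -> hit
9 -> hit
0 -> hit
Hits: 6.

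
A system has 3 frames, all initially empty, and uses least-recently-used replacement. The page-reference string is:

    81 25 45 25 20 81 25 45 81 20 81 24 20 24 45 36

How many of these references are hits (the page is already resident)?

6

81 → fault, frames [81]
25 → fault, frames [81, 25]
45 → fault, frames [81, 25, 45]
25 → hit
20 → fault, evict 81, frames [45, 25, 20]
81 → fault, evict 45, frames [25, 20, 81]
25 → hit
45 → fault, evict 20, frames [81, 25, 45]
81 → hit
20 → fault, evict 25, frames [45, 81, 20]
81 → hit
24 → fault, evict 45, frames [20, 81, 24]
20 → hit
24 → hit
45 → fault, evict 81, frames [20, 24, 45]
36 → fault, evict 20, frames [24, 45, 36]
Hits: 6.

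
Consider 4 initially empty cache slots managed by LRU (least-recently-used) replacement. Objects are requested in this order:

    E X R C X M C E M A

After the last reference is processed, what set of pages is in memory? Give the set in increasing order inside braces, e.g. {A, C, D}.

E: fault, frames (E)
X: fault, frames (E X)
R: fault, frames (E X R)
C: fault, frames (E X R C)
X: hit
M: fault, evict E, frames (R C X M)
C: hit
E: fault, evict R, frames (X M C E)
M: hit
A: fault, evict X, frames (C E M A)

{A, C, E, M}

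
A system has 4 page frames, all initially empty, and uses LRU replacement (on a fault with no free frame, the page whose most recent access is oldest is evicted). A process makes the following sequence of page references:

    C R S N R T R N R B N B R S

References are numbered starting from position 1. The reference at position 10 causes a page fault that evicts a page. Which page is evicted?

pos 1: C: miss, frames (C)
pos 2: R: miss, frames (C R)
pos 3: S: miss, frames (C R S)
pos 4: N: miss, frames (C R S N)
pos 5: R: hit
pos 6: T: miss, evict C, frames (S N R T)
pos 7: R: hit
pos 8: N: hit
pos 9: R: hit
pos 10: B: miss, evict S, frames (T N R B)
At position 10, page S is evicted.

S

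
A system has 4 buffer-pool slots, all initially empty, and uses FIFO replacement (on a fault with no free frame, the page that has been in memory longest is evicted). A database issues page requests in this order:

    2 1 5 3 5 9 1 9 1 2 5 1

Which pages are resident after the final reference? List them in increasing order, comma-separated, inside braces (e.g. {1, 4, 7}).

2: miss, frames {2}
1: miss, frames {2,1}
5: miss, frames {2,1,5}
3: miss, frames {2,1,5,3}
5: hit
9: miss, evict 2, frames {1,5,3,9}
1: hit
9: hit
1: hit
2: miss, evict 1, frames {5,3,9,2}
5: hit
1: miss, evict 5, frames {3,9,2,1}

{1, 2, 3, 9}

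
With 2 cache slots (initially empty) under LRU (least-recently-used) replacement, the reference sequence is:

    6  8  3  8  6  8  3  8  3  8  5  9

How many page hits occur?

5

6: fault, frames (6)
8: fault, frames (6 8)
3: fault, evict 6, frames (8 3)
8: hit
6: fault, evict 3, frames (8 6)
8: hit
3: fault, evict 6, frames (8 3)
8: hit
3: hit
8: hit
5: fault, evict 3, frames (8 5)
9: fault, evict 8, frames (5 9)
Hits: 5.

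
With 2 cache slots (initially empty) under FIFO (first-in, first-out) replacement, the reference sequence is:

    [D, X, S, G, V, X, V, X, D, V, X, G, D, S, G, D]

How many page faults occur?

14

D -> fault, frames [D]
X -> fault, frames [D, X]
S -> fault, evict D, frames [X, S]
G -> fault, evict X, frames [S, G]
V -> fault, evict S, frames [G, V]
X -> fault, evict G, frames [V, X]
V -> hit
X -> hit
D -> fault, evict V, frames [X, D]
V -> fault, evict X, frames [D, V]
X -> fault, evict D, frames [V, X]
G -> fault, evict V, frames [X, G]
D -> fault, evict X, frames [G, D]
S -> fault, evict G, frames [D, S]
G -> fault, evict D, frames [S, G]
D -> fault, evict S, frames [G, D]
Page faults: 14.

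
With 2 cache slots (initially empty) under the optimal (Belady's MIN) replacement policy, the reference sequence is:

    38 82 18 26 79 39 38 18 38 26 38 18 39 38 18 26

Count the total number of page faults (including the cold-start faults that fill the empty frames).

38 → miss, frames [38]
82 → miss, frames [38, 82]
18 → miss, evict 82, frames [38, 18]
26 → miss, evict 18, frames [38, 26]
79 → miss, evict 26, frames [38, 79]
39 → miss, evict 79, frames [38, 39]
38 → hit
18 → miss, evict 39, frames [38, 18]
38 → hit
26 → miss, evict 18, frames [38, 26]
38 → hit
18 → miss, evict 26, frames [38, 18]
39 → miss, evict 18, frames [38, 39]
38 → hit
18 → miss, evict 39, frames [38, 18]
26 → miss, evict 18, frames [38, 26]
Page faults: 12.

12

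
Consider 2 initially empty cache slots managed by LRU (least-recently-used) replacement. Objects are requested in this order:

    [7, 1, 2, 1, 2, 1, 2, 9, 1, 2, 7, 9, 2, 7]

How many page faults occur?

7: fault, frames (7)
1: fault, frames (7 1)
2: fault, evict 7, frames (1 2)
1: hit
2: hit
1: hit
2: hit
9: fault, evict 1, frames (2 9)
1: fault, evict 2, frames (9 1)
2: fault, evict 9, frames (1 2)
7: fault, evict 1, frames (2 7)
9: fault, evict 2, frames (7 9)
2: fault, evict 7, frames (9 2)
7: fault, evict 9, frames (2 7)
Page faults: 10.

10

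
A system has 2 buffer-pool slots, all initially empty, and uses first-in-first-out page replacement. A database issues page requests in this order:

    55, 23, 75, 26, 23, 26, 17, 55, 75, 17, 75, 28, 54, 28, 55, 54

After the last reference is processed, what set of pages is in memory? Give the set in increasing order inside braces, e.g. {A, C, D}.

55 -> miss, frames {55}
23 -> miss, frames {55,23}
75 -> miss, evict 55, frames {23,75}
26 -> miss, evict 23, frames {75,26}
23 -> miss, evict 75, frames {26,23}
26 -> hit
17 -> miss, evict 26, frames {23,17}
55 -> miss, evict 23, frames {17,55}
75 -> miss, evict 17, frames {55,75}
17 -> miss, evict 55, frames {75,17}
75 -> hit
28 -> miss, evict 75, frames {17,28}
54 -> miss, evict 17, frames {28,54}
28 -> hit
55 -> miss, evict 28, frames {54,55}
54 -> hit

{54, 55}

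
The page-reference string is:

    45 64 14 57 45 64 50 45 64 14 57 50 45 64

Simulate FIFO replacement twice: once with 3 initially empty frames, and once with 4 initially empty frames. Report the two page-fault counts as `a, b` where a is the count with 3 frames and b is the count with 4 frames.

11, 12

3 frames: F F F F F F F . . F F . F F → 11 faults.
4 frames: F F F F . . F F F F F F F F → 12 faults.
12 > 11: adding a frame increased faults — Belady's anomaly.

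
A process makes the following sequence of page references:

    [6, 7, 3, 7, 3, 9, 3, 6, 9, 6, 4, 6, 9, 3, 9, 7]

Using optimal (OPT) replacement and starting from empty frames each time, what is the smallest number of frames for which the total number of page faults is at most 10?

2

f=1: 16 faults
f=2: 9 faults
f=3: 7 faults
f=4: 6 faults
f=5: 5 faults
Smallest f with faults ≤ 10 is 2.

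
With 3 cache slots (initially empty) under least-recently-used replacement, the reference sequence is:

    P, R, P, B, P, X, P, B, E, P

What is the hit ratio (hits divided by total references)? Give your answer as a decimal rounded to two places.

0.50

P -> miss, frames {P}
R -> miss, frames {P,R}
P -> hit
B -> miss, frames {R,P,B}
P -> hit
X -> miss, evict R, frames {B,P,X}
P -> hit
B -> hit
E -> miss, evict X, frames {P,B,E}
P -> hit
Hits: 5 of 10 references → 5/10 = 0.5000.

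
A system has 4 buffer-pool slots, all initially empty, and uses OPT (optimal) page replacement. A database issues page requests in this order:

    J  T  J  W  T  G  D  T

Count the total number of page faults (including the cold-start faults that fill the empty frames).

J: miss, frames {J}
T: miss, frames {J,T}
J: hit
W: miss, frames {J,T,W}
T: hit
G: miss, frames {J,T,W,G}
D: miss, evict G, frames {J,T,W,D}
T: hit
Page faults: 5.

5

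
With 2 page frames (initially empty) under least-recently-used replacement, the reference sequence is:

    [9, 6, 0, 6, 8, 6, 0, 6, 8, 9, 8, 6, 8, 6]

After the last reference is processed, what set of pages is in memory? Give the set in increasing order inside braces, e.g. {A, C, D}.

9: fault, frames {9}
6: fault, frames {9,6}
0: fault, evict 9, frames {6,0}
6: hit
8: fault, evict 0, frames {6,8}
6: hit
0: fault, evict 8, frames {6,0}
6: hit
8: fault, evict 0, frames {6,8}
9: fault, evict 6, frames {8,9}
8: hit
6: fault, evict 9, frames {8,6}
8: hit
6: hit

{6, 8}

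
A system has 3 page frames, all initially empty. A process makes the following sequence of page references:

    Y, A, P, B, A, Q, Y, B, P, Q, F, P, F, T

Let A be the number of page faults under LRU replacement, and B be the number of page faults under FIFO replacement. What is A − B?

2

Under LRU: F F F F . F F F F F F . . F → 11 faults.
Under FIFO: F F F F . F F . F . F . . F → 9 faults.
A − B = 11 − 9 = 2.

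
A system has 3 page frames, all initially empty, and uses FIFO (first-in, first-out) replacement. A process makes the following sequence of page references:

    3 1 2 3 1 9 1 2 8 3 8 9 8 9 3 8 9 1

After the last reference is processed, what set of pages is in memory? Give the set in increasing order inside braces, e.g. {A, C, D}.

{1, 3, 8}

3 → miss, frames [3]
1 → miss, frames [3, 1]
2 → miss, frames [3, 1, 2]
3 → hit
1 → hit
9 → miss, evict 3, frames [1, 2, 9]
1 → hit
2 → hit
8 → miss, evict 1, frames [2, 9, 8]
3 → miss, evict 2, frames [9, 8, 3]
8 → hit
9 → hit
8 → hit
9 → hit
3 → hit
8 → hit
9 → hit
1 → miss, evict 9, frames [8, 3, 1]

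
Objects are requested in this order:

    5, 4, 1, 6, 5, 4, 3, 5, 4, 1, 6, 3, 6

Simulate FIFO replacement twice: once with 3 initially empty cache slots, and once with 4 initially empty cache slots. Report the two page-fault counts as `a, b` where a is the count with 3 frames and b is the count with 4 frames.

3 frames: F F F F F F F . . F F . . → 9 faults.
4 frames: F F F F . . F F F F F F . → 10 faults.
10 > 9: adding a frame increased faults — Belady's anomaly.

9, 10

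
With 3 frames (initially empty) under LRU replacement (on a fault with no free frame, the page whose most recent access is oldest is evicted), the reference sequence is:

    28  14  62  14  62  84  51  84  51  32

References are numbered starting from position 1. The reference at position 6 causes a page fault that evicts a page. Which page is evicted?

pos 1: 28: miss, frames (28)
pos 2: 14: miss, frames (28 14)
pos 3: 62: miss, frames (28 14 62)
pos 4: 14: hit
pos 5: 62: hit
pos 6: 84: miss, evict 28, frames (14 62 84)
At position 6, page 28 is evicted.

28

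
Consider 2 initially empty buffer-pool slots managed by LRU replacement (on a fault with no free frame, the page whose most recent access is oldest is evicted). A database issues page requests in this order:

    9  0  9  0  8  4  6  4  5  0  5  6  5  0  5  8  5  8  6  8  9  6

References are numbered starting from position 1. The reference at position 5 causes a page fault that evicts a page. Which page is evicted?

9

pos 1: 9 → miss, frames {9}
pos 2: 0 → miss, frames {9,0}
pos 3: 9 → hit
pos 4: 0 → hit
pos 5: 8 → miss, evict 9, frames {0,8}
At position 5, page 9 is evicted.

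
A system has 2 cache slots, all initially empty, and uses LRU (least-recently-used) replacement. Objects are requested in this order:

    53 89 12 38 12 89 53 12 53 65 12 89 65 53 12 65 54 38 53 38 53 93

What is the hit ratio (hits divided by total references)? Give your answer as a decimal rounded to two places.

53: miss, frames (53)
89: miss, frames (53 89)
12: miss, evict 53, frames (89 12)
38: miss, evict 89, frames (12 38)
12: hit
89: miss, evict 38, frames (12 89)
53: miss, evict 12, frames (89 53)
12: miss, evict 89, frames (53 12)
53: hit
65: miss, evict 12, frames (53 65)
12: miss, evict 53, frames (65 12)
89: miss, evict 65, frames (12 89)
65: miss, evict 12, frames (89 65)
53: miss, evict 89, frames (65 53)
12: miss, evict 65, frames (53 12)
65: miss, evict 53, frames (12 65)
54: miss, evict 12, frames (65 54)
38: miss, evict 65, frames (54 38)
53: miss, evict 54, frames (38 53)
38: hit
53: hit
93: miss, evict 38, frames (53 93)
Hits: 4 of 22 references → 4/22 = 0.1818.

0.18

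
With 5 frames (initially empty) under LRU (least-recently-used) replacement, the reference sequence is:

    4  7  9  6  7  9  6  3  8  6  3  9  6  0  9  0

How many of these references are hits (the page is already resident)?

4 → miss, frames (4)
7 → miss, frames (4 7)
9 → miss, frames (4 7 9)
6 → miss, frames (4 7 9 6)
7 → hit
9 → hit
6 → hit
3 → miss, frames (4 7 9 6 3)
8 → miss, evict 4, frames (7 9 6 3 8)
6 → hit
3 → hit
9 → hit
6 → hit
0 → miss, evict 7, frames (8 3 9 6 0)
9 → hit
0 → hit
Hits: 9.

9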